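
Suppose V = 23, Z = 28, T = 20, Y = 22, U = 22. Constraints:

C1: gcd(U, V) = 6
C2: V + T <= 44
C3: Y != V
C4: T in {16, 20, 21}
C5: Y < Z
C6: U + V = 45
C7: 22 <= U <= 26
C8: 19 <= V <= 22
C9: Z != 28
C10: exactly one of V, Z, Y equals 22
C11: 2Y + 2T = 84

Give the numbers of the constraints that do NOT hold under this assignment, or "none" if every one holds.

Constraints 1, 8, and 9 do not hold.

C1: gcd(22, 23) = 1, not 6 — fails.
C2: V + T = 23 + 20 = 43; 43 ≤ 44 — holds.
C3: Y = 22, V = 23; distinct — holds.
C4: T = 20 is in {16, 20, 21} — holds.
C5: Y = 22, Z = 28; 22 < 28 — holds.
C6: U + V = 22 + 23 = 45 — holds.
C7: U = 22 lies in [22, 26] — holds.
C8: V = 23 is outside [19, 22] — fails.
C9: Z = 28, but 28 is required to differ — fails.
C10: V=23, Z=28, Y=22; 1 of them equals 22 — holds.
C11: 2Y + 2T = 2(22) + 2(20) = 84 — holds.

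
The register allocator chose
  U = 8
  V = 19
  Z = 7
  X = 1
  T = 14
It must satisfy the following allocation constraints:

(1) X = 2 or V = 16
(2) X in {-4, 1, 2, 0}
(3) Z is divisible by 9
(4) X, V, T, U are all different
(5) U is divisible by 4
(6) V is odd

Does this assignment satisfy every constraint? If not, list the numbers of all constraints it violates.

(1) X = 1 ≠ 2 and V = 19 ≠ 16; both disjuncts false  no
(2) X = 1 is in {-4, 1, 2, 0}  yes
(3) 7 = 9*0 + 7, so 9 does not divide 7  no
(4) values 1, 19, 14, 8 are pairwise distinct  yes
(5) 8 / 4 = 2, so 4 divides 8  yes
(6) V = 19 is odd  yes

The assignment fails constraints 1, 3.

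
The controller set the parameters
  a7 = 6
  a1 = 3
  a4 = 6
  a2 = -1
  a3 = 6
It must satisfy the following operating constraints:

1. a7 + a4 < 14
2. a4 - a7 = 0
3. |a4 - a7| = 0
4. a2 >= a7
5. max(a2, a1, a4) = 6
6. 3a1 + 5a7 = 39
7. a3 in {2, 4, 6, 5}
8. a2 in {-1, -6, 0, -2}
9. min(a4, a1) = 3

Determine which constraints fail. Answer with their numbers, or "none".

The assignment fails constraint 4.

1. a7 + a4 = 6 + 6 = 12; 12 < 14 — holds.
2. a4 - a7 = 6 - 6 = 0 — holds.
3. |6 - 6| = 0 — holds.
4. a2 = -1, a7 = 6; -1 < 6 (want ≥) — fails.
5. max(-1, 3, 6) = 6 — holds.
6. 3a1 + 5a7 = 3(3) + 5(6) = 39 — holds.
7. a3 = 6 is in {2, 4, 6, 5} — holds.
8. a2 = -1 is in {-1, -6, 0, -2} — holds.
9. min(6, 3) = 3 — holds.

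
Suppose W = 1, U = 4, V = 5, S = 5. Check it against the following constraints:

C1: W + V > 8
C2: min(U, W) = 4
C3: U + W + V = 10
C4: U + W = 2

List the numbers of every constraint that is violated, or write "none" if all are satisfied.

C1: W + V = 1 + 5 = 6; 6 ≤ 8, bound 8 not met  ✘
C2: min(4, 1) = 1, not 4  ✘
C3: U + W + V = 4 + 1 + 5 = 10  ✔
C4: U + W = 4 + 1 = 5, not 2  ✘

No — constraints 1, 2, and 4 are not satisfied.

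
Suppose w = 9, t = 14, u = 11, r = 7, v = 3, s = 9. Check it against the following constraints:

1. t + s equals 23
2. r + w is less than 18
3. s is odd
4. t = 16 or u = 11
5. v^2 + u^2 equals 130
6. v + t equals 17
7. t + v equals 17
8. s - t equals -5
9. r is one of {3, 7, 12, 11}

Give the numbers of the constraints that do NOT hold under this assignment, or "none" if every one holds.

None — every constraint holds.

1. t + s = 14 + 9 = 23  ✔
2. r + w = 7 + 9 = 16; 16 < 18  ✔
3. s = 9 is odd  ✔
4. t = 14 ≠ 16, but u = 11 = 11 (second disjunct)  ✔
5. v^2 + u^2 = 3^2 + 11^2 = 9 + 121 = 130  ✔
6. v + t = 3 + 14 = 17  ✔
7. t + v = 14 + 3 = 17  ✔
8. s - t = 9 - 14 = -5  ✔
9. r = 7 is in {3, 7, 12, 11}  ✔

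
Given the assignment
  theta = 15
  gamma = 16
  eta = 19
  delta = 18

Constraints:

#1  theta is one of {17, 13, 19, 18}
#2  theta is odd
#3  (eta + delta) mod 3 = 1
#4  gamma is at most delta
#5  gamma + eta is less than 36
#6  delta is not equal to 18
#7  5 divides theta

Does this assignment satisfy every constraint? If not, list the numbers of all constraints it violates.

#1 theta = 15 is not in {17, 13, 19, 18}  ✗
#2 theta = 15 is odd  ✓
#3 eta + delta = 37; 37 mod 3 = 1  ✓
#4 gamma = 16, delta = 18; 16 ≤ 18  ✓
#5 gamma + eta = 16 + 19 = 35; 35 < 36  ✓
#6 delta = 18, but 18 is required to differ  ✗
#7 15 / 5 = 3, so 5 divides 15  ✓

Constraints 1 and 6 do not hold.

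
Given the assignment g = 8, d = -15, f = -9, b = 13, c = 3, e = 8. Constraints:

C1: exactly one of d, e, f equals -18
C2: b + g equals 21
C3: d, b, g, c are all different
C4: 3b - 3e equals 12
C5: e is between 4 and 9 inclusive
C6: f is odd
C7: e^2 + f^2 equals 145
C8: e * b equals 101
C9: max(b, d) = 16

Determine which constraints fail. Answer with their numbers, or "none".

C1: d=-15, e=8, f=-9; 0 of them equal -18, not exactly one  ✗
C2: b + g = 13 + 8 = 21  ✓
C3: values -15, 13, 8, 3 are pairwise distinct  ✓
C4: 3b - 3e = 3(13) - 3(8) = 15, not 12  ✗
C5: e = 8 lies in [4, 9]  ✓
C6: f = -9 is odd  ✓
C7: e^2 + f^2 = 8^2 + (-9)^2 = 64 + 81 = 145  ✓
C8: e * b = 8 * 13 = 104, not 101  ✗
C9: max(13, -15) = 13, not 16  ✗

No — constraints 1, 4, 8, and 9 are not satisfied.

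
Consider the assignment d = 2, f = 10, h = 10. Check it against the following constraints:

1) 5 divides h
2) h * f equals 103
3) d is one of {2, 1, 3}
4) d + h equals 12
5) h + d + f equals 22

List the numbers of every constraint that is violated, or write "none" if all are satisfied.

No — constraint 2 is not satisfied.

1) 10 / 5 = 2, so 5 divides 10 — satisfied.
2) h * f = 10 * 10 = 100, not 103 — violated.
3) d = 2 is in {2, 1, 3} — satisfied.
4) d + h = 2 + 10 = 12 — satisfied.
5) h + d + f = 10 + 2 + 10 = 22 — satisfied.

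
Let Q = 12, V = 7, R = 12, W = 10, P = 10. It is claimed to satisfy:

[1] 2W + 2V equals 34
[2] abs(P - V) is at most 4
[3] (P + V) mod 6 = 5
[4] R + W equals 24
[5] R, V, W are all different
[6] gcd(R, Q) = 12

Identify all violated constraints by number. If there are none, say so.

[1] 2W + 2V = 2(10) + 2(7) = 34 — holds.
[2] abs(10 - 7) = 3; 3 ≤ 4 — holds.
[3] P + V = 17; 17 mod 6 = 5 — holds.
[4] R + W = 12 + 10 = 22, not 24 — does not hold.
[5] values 12, 7, 10 are pairwise distinct — holds.
[6] gcd(12, 12) = 12 — holds.

No — constraint 4 is not satisfied.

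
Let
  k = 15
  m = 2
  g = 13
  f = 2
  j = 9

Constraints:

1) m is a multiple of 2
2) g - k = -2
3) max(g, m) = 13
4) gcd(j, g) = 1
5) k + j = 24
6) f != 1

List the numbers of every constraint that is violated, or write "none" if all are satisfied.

1) 2 / 2 = 1, so 2 divides 2 — holds.
2) g - k = 13 - 15 = -2 — holds.
3) max(13, 2) = 13 — holds.
4) gcd(9, 13) = 1 — holds.
5) k + j = 15 + 9 = 24 — holds.
6) f = 2, and 2 ≠ 1 — holds.

All constraints are satisfied.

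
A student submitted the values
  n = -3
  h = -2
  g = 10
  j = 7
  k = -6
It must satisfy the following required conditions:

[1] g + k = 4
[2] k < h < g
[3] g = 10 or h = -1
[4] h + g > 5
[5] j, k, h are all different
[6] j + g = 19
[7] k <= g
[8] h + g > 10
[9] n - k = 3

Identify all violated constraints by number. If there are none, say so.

The assignment fails constraints 6 and 8.

[1] g + k = 10 + (-6) = 4 — OK.
[2] values -6 < -2 < 10 — OK.
[3] g = 10 = 10 (first disjunct) — OK.
[4] h + g = -2 + 10 = 8; 8 > 5 — OK.
[5] values 7, -6, -2 are pairwise distinct — OK.
[6] j + g = 7 + 10 = 17, not 19 — violated.
[7] k = -6, g = 10; -6 ≤ 10 — OK.
[8] h + g = -2 + 10 = 8; 8 ≤ 10, bound 10 not met — violated.
[9] n - k = -3 - (-6) = 3 — OK.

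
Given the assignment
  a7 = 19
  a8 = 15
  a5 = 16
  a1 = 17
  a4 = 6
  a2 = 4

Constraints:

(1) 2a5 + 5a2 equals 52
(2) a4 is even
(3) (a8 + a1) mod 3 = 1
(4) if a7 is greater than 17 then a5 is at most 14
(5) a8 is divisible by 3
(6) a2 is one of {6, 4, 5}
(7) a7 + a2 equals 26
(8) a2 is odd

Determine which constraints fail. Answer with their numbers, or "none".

The assignment fails constraints 3, 4, 7, and 8.

(1) 2a5 + 5a2 = 2(16) + 5(4) = 52 — OK.
(2) a4 = 6 is even — OK.
(3) a8 + a1 = 32; 32 mod 3 = 2, not 1 — violated.
(4) a7 = 19 > 17, so we need a5 ≤ 14; but a5 = 16 > 14 — violated.
(5) 15 / 3 = 5, so 3 divides 15 — OK.
(6) a2 = 4 is in {6, 4, 5} — OK.
(7) a7 + a2 = 19 + 4 = 23, not 26 — violated.
(8) a2 = 4 is even — violated.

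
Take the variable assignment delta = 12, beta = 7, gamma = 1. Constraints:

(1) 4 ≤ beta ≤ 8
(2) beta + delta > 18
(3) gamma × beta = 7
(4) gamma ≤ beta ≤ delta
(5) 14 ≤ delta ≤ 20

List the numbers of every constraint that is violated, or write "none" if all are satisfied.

No — constraint 5 is not satisfied.

(1) beta = 7 lies in [4, 8] — holds.
(2) beta + delta = 7 + 12 = 19; 19 > 18 — holds.
(3) gamma × beta = 1 × 7 = 7 — holds.
(4) values 1 ≤ 7 ≤ 12 — holds.
(5) delta = 12 is outside [14, 20] — fails.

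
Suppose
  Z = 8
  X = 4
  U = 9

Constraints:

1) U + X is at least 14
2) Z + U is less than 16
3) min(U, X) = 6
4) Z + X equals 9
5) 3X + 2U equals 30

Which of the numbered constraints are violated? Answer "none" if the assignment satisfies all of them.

1) U + X = 9 + 4 = 13; 13 < 14, bound 14 not met — violated.
2) Z + U = 8 + 9 = 17; 17 ≥ 16, bound 16 not met — violated.
3) min(9, 4) = 4, not 6 — violated.
4) Z + X = 8 + 4 = 12, not 9 — violated.
5) 3X + 2U = 3(4) + 2(9) = 30 — OK.

The assignment fails constraints 1, 2, 3, and 4.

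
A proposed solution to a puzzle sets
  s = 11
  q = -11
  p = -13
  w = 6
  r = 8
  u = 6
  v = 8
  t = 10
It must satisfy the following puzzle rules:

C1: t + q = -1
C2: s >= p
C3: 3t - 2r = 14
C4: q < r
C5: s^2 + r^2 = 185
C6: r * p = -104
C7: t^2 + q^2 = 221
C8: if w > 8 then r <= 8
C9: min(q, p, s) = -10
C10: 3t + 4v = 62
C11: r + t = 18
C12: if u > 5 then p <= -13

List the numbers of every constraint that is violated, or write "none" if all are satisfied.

The assignment fails constraint 9.

C1: t + q = 10 + (-11) = -1  ✔
C2: s = 11, p = -13; 11 ≥ -13  ✔
C3: 3t - 2r = 3(10) - 2(8) = 14  ✔
C4: q = -11, r = 8; -11 < 8  ✔
C5: s^2 + r^2 = 11^2 + 8^2 = 121 + 64 = 185  ✔
C6: r * p = 8 * (-13) = -104  ✔
C7: t^2 + q^2 = 10^2 + (-11)^2 = 100 + 121 = 221  ✔
C8: w = 6, not > 8; antecedent false, conditional vacuously true  ✔
C9: min(-11, -13, 11) = -13, not -10  ✘
C10: 3t + 4v = 3(10) + 4(8) = 62  ✔
C11: r + t = 8 + 10 = 18  ✔
C12: u = 6 > 5, so we need p ≤ -13; p = -13 ≤ -13  ✔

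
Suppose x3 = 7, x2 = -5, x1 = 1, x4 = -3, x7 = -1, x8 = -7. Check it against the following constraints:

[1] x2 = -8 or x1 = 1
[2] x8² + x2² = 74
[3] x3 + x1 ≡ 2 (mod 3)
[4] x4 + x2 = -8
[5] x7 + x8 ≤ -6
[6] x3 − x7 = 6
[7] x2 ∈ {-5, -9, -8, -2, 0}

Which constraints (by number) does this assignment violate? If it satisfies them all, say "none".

[1] x2 = -5 ≠ -8, but x1 = 1 = 1 (second disjunct)  yes
[2] x8² + x2² = (-7)² + (-5)² = 49 + 25 = 74  yes
[3] x3 + x1 = 8; 8 mod 3 = 2  yes
[4] x4 + x2 = -3 + (-5) = -8  yes
[5] x7 + x8 = -1 + (-7) = -8; -8 ≤ -6  yes
[6] x3 − x7 = 7 − (-1) = 8, not 6  no
[7] x2 = -5 is in {-5, -9, -8, -2, 0}  yes

Constraint 6 does not hold.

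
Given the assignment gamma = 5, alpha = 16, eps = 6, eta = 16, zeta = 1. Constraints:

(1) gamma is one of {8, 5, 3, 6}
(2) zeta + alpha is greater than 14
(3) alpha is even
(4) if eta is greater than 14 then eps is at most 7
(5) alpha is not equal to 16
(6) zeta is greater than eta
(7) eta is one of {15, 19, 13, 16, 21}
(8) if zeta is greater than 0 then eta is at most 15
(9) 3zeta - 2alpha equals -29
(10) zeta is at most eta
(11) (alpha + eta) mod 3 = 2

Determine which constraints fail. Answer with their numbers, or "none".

(1) gamma = 5 is in {8, 5, 3, 6} — satisfied.
(2) zeta + alpha = 1 + 16 = 17; 17 > 14 — satisfied.
(3) alpha = 16 is even — satisfied.
(4) eta = 16 > 14, so we need eps ≤ 7; eps = 6 ≤ 7 — satisfied.
(5) alpha = 16, but 16 is required to differ — violated.
(6) zeta = 1, eta = 16; 1 ≤ 16 (want >) — violated.
(7) eta = 16 is in {15, 19, 13, 16, 21} — satisfied.
(8) zeta = 1 > 0, so we need eta ≤ 15; but eta = 16 > 15 — violated.
(9) 3zeta - 2alpha = 3(1) - 2(16) = -29 — satisfied.
(10) zeta = 1, eta = 16; 1 ≤ 16 — satisfied.
(11) alpha + eta = 32; 32 mod 3 = 2 — satisfied.

The assignment fails constraints 5, 6, 8.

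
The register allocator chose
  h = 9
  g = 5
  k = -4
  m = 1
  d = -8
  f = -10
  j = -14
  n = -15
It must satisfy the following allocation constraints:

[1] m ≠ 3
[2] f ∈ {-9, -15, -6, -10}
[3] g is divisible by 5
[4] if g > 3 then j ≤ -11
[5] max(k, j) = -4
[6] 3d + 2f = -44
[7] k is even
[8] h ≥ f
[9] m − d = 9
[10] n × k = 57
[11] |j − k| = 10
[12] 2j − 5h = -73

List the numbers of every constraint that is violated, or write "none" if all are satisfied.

[1] m = 1, and 1 ≠ 3 — holds.
[2] f = -10 is in {-9, -15, -6, -10} — holds.
[3] 5 / 5 = 1, so 5 divides 5 — holds.
[4] g = 5 > 3, so we need j ≤ -11; j = -14 ≤ -11 — holds.
[5] max(-4, -14) = -4 — holds.
[6] 3d + 2f = 3(-8) + 2(-10) = -44 — holds.
[7] k = -4 is even — holds.
[8] h = 9, f = -10; 9 ≥ -10 — holds.
[9] m − d = 1 − (-8) = 9 — holds.
[10] n × k = -15 × (-4) = 60, not 57 — does not hold.
[11] |-14 − (-4)| = 10 — holds.
[12] 2j − 5h = 2(-14) − 5(9) = -73 — holds.

Constraint 10 is violated.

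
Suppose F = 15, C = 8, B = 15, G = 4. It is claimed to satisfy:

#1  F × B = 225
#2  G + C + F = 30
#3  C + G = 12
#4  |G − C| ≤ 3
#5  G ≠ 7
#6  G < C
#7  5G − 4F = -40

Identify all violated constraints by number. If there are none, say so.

#1 F × B = 15 × 15 = 225  yes
#2 G + C + F = 4 + 8 + 15 = 27, not 30  no
#3 C + G = 8 + 4 = 12  yes
#4 |4 − 8| = 4; 4 > 3, exceeds bound 3  no
#5 G = 4, and 4 ≠ 7  yes
#6 G = 4, C = 8; 4 < 8  yes
#7 5G − 4F = 5(4) − 4(15) = -40  yes

Violated: 2 and 4.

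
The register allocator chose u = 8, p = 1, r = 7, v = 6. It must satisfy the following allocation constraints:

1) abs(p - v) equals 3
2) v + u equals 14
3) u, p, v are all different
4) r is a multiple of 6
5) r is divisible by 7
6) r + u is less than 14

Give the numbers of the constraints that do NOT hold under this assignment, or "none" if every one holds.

Constraints 1, 4, and 6 do not hold.

1) abs(1 - 6) = 5, not 3 — violated.
2) v + u = 6 + 8 = 14 — satisfied.
3) values 8, 1, 6 are pairwise distinct — satisfied.
4) 7 = 6*1 + 1, so 6 does not divide 7 — violated.
5) 7 / 7 = 1, so 7 divides 7 — satisfied.
6) r + u = 7 + 8 = 15; 15 ≥ 14, bound 14 not met — violated.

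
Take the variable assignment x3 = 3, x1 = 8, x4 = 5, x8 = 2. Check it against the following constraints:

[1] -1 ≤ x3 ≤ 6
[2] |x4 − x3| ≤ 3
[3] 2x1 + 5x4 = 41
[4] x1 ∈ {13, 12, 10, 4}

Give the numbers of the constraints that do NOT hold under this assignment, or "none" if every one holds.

Constraint 4 is violated.

[1] x3 = 3 lies in [-1, 6] — OK.
[2] |5 − 3| = 2; 2 ≤ 3 — OK.
[3] 2x1 + 5x4 = 2(8) + 5(5) = 41 — OK.
[4] x1 = 8 is not in {13, 12, 10, 4} — violated.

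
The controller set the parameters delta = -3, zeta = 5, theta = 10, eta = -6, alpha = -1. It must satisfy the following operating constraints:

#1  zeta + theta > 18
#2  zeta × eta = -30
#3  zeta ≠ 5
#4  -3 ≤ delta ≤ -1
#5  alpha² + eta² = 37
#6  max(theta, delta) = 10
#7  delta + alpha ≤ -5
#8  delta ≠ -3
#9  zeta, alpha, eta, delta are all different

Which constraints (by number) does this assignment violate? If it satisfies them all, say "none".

Constraints 1, 3, 7, 8 are violated.

#1 zeta + theta = 5 + 10 = 15; 15 ≤ 18, bound 18 not met  ✘
#2 zeta × eta = 5 × (-6) = -30  ✔
#3 zeta = 5, but 5 is required to differ  ✘
#4 delta = -3 lies in [-3, -1]  ✔
#5 alpha² + eta² = (-1)² + (-6)² = 1 + 36 = 37  ✔
#6 max(10, -3) = 10  ✔
#7 delta + alpha = -3 + (-1) = -4; -4 > -5, bound -5 not met  ✘
#8 delta = -3, but -3 is required to differ  ✘
#9 values 5, -1, -6, -3 are pairwise distinct  ✔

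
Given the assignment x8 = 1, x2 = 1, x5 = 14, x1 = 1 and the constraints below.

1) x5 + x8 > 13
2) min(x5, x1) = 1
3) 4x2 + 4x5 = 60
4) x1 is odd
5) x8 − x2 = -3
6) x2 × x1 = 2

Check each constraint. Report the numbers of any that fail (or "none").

Constraints 5 and 6 do not hold.

1) x5 + x8 = 14 + 1 = 15; 15 > 13 — satisfied.
2) min(14, 1) = 1 — satisfied.
3) 4x2 + 4x5 = 4(1) + 4(14) = 60 — satisfied.
4) x1 = 1 is odd — satisfied.
5) x8 − x2 = 1 − 1 = 0, not -3 — violated.
6) x2 × x1 = 1 × 1 = 1, not 2 — violated.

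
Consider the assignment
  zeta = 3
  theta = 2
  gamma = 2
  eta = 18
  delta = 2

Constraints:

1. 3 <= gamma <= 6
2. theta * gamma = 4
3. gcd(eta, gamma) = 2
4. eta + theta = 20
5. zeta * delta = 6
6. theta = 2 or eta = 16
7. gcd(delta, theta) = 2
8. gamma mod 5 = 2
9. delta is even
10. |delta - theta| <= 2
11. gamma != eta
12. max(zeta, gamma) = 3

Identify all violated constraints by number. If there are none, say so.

Constraint 1 does not hold.

1. gamma = 2 is outside [3, 6]  fails
2. theta * gamma = 2 * 2 = 4  holds
3. gcd(18, 2) = 2  holds
4. eta + theta = 18 + 2 = 20  holds
5. zeta * delta = 3 * 2 = 6  holds
6. theta = 2 = 2 (first disjunct)  holds
7. gcd(2, 2) = 2  holds
8. 2 mod 5 = 2  holds
9. delta = 2 is even  holds
10. |2 - 2| = 0; 0 ≤ 2  holds
11. gamma = 2, eta = 18; distinct  holds
12. max(3, 2) = 3  holds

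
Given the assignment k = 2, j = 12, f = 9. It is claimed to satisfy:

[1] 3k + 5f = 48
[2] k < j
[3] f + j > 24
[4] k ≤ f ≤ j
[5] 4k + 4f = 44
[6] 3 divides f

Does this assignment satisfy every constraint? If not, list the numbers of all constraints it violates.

Constraints 1 and 3 are violated.

[1] 3k + 5f = 3(2) + 5(9) = 51, not 48 — violated.
[2] k = 2, j = 12; 2 < 12 — OK.
[3] f + j = 9 + 12 = 21; 21 ≤ 24, bound 24 not met — violated.
[4] values 2 ≤ 9 ≤ 12 — OK.
[5] 4k + 4f = 4(2) + 4(9) = 44 — OK.
[6] 9 / 3 = 3, so 3 divides 9 — OK.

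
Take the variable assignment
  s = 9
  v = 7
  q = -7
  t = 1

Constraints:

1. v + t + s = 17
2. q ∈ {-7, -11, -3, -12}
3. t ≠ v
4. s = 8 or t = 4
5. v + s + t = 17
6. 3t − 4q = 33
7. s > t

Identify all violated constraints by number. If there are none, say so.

1. v + t + s = 7 + 1 + 9 = 17 — OK.
2. q = -7 is in {-7, -11, -3, -12} — OK.
3. t = 1, v = 7; distinct — OK.
4. s = 9 ≠ 8 and t = 1 ≠ 4; both disjuncts false — violated.
5. v + s + t = 7 + 9 + 1 = 17 — OK.
6. 3t − 4q = 3(1) − 4(-7) = 31, not 33 — violated.
7. s = 9, t = 1; 9 > 1 — OK.

Constraints 4 and 6 are violated.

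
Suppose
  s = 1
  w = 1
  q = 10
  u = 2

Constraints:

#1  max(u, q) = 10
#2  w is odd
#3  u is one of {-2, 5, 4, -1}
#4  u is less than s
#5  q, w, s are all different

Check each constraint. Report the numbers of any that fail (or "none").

Constraints 3, 4, and 5 do not hold.

#1 max(2, 10) = 10 — holds.
#2 w = 1 is odd — holds.
#3 u = 2 is not in {-2, 5, 4, -1} — does not hold.
#4 u = 2, s = 1; 2 ≥ 1 (want <) — does not hold.
#5 w = s = 1, not all different — does not hold.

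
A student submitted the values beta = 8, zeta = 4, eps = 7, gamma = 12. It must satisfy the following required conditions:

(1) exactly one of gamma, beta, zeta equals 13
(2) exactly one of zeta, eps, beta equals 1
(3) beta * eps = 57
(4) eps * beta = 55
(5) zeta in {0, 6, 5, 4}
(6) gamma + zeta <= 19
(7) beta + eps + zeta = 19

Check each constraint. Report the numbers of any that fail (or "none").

Constraints 1, 2, 3, and 4 do not hold.

(1) gamma=12, beta=8, zeta=4; 0 of them equal 13, not exactly one — violated.
(2) zeta=4, eps=7, beta=8; 0 of them equal 1, not exactly one — violated.
(3) beta * eps = 8 * 7 = 56, not 57 — violated.
(4) eps * beta = 7 * 8 = 56, not 55 — violated.
(5) zeta = 4 is in {0, 6, 5, 4} — satisfied.
(6) gamma + zeta = 12 + 4 = 16; 16 ≤ 19 — satisfied.
(7) beta + eps + zeta = 8 + 7 + 4 = 19 — satisfied.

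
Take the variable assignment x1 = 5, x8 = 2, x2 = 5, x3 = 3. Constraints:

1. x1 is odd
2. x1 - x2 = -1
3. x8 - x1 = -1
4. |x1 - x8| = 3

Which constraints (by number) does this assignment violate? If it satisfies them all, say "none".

Constraints 2, 3 are violated.

1. x1 = 5 is odd — holds.
2. x1 - x2 = 5 - 5 = 0, not -1 — does not hold.
3. x8 - x1 = 2 - 5 = -3, not -1 — does not hold.
4. |5 - 2| = 3 — holds.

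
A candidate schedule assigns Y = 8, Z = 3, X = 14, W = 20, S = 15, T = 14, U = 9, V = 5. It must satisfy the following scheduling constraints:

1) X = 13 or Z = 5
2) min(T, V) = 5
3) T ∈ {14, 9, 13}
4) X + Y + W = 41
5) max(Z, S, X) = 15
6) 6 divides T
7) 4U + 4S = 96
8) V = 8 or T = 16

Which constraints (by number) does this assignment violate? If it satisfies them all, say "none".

1) X = 14 ≠ 13 and Z = 3 ≠ 5; both disjuncts false — does not hold.
2) min(14, 5) = 5 — holds.
3) T = 14 is in {14, 9, 13} — holds.
4) X + Y + W = 14 + 8 + 20 = 42, not 41 — does not hold.
5) max(3, 15, 14) = 15 — holds.
6) 14 = 6×2 + 2, so 6 does not divide 14 — does not hold.
7) 4U + 4S = 4(9) + 4(15) = 96 — holds.
8) V = 5 ≠ 8 and T = 14 ≠ 16; both disjuncts false — does not hold.

Constraints 1, 4, 6, 8 do not hold.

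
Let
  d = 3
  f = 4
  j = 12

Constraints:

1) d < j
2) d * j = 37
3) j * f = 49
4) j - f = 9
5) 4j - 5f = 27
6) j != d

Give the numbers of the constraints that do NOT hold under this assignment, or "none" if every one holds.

Constraints 2, 3, 4, and 5 are violated.

1) d = 3, j = 12; 3 < 12  yes
2) d * j = 3 * 12 = 36, not 37  no
3) j * f = 12 * 4 = 48, not 49  no
4) j - f = 12 - 4 = 8, not 9  no
5) 4j - 5f = 4(12) - 5(4) = 28, not 27  no
6) j = 12, d = 3; distinct  yes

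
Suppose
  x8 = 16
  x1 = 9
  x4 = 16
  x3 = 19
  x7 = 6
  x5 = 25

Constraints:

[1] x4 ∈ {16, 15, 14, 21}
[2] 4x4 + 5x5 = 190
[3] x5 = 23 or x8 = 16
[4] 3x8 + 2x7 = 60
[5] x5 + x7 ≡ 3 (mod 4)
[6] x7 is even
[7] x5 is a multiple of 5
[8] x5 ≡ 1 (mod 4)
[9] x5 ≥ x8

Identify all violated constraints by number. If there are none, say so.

The assignment fails constraint 2.

[1] x4 = 16 is in {16, 15, 14, 21} — holds.
[2] 4x4 + 5x5 = 4(16) + 5(25) = 189, not 190 — does not hold.
[3] x5 = 25 ≠ 23, but x8 = 16 = 16 (second disjunct) — holds.
[4] 3x8 + 2x7 = 3(16) + 2(6) = 60 — holds.
[5] x5 + x7 = 31; 31 mod 4 = 3 — holds.
[6] x7 = 6 is even — holds.
[7] 25 / 5 = 5, so 5 divides 25 — holds.
[8] 25 mod 4 = 1 — holds.
[9] x5 = 25, x8 = 16; 25 ≥ 16 — holds.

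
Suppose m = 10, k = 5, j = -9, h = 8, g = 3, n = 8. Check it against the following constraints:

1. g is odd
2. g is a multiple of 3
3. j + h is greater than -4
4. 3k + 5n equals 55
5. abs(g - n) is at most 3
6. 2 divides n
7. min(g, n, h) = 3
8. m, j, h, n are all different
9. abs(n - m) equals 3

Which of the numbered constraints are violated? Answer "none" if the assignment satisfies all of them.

1. g = 3 is odd — holds.
2. 3 / 3 = 1, so 3 divides 3 — holds.
3. j + h = -9 + 8 = -1; -1 > -4 — holds.
4. 3k + 5n = 3(5) + 5(8) = 55 — holds.
5. abs(3 - 8) = 5; 5 > 3, exceeds bound 3 — fails.
6. 8 / 2 = 4, so 2 divides 8 — holds.
7. min(3, 8, 8) = 3 — holds.
8. h = n = 8, not all different — fails.
9. abs(8 - 10) = 2, not 3 — fails.

No — constraints 5, 8, 9 are not satisfied.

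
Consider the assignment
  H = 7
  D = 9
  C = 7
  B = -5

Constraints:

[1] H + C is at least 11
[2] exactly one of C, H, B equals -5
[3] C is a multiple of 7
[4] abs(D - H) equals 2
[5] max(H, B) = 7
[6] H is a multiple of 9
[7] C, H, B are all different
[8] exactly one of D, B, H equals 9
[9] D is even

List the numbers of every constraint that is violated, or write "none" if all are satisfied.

[1] H + C = 7 + 7 = 14; 14 ≥ 11 — satisfied.
[2] C=7, H=7, B=-5; 1 of them equals -5 — satisfied.
[3] 7 / 7 = 1, so 7 divides 7 — satisfied.
[4] abs(9 - 7) = 2 — satisfied.
[5] max(7, -5) = 7 — satisfied.
[6] 7 = 9*0 + 7, so 9 does not divide 7 — violated.
[7] C = H = 7, not all different — violated.
[8] D=9, B=-5, H=7; 1 of them equals 9 — satisfied.
[9] D = 9 is odd — violated.

Constraints 6, 7, 9 do not hold.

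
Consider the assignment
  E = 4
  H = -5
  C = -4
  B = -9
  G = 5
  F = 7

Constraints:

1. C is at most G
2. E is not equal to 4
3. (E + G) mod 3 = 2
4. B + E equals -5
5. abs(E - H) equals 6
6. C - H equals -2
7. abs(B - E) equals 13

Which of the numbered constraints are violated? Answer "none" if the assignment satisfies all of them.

1. C = -4, G = 5; -4 ≤ 5  OK
2. E = 4, but 4 is required to differ  FAIL
3. E + G = 9; 9 mod 3 = 0, not 2  FAIL
4. B + E = -9 + 4 = -5  OK
5. abs(4 - (-5)) = 9, not 6  FAIL
6. C - H = -4 - (-5) = 1, not -2  FAIL
7. abs(-9 - 4) = 13  OK

Constraints 2, 3, 5, 6 are violated.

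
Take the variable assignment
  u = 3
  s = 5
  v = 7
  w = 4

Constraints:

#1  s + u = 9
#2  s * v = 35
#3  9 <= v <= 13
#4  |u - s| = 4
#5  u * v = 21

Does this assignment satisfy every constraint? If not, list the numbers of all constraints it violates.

#1 s + u = 5 + 3 = 8, not 9 — violated.
#2 s * v = 5 * 7 = 35 — OK.
#3 v = 7 is outside [9, 13] — violated.
#4 |3 - 5| = 2, not 4 — violated.
#5 u * v = 3 * 7 = 21 — OK.

Constraints 1, 3, 4 do not hold.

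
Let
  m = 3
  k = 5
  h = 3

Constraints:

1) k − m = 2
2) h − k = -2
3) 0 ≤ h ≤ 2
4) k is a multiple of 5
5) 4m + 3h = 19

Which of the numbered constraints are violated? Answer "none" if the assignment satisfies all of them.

1) k − m = 5 − 3 = 2  ✓
2) h − k = 3 − 5 = -2  ✓
3) h = 3 is outside [0, 2]  ✗
4) 5 / 5 = 1, so 5 divides 5  ✓
5) 4m + 3h = 4(3) + 3(3) = 21, not 19  ✗

The assignment fails constraints 3, 5.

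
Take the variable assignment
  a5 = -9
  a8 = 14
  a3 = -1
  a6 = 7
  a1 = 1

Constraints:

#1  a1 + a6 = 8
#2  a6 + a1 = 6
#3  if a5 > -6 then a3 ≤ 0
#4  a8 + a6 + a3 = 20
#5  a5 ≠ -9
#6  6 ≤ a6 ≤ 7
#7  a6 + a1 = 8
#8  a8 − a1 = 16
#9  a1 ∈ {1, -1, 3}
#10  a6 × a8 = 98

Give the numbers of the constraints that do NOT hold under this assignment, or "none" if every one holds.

Constraints 2, 5, 8 are violated.

#1 a1 + a6 = 1 + 7 = 8  true
#2 a6 + a1 = 7 + 1 = 8, not 6  false
#3 a5 = -9, not > -6; antecedent false, conditional vacuously true  true
#4 a8 + a6 + a3 = 14 + 7 + (-1) = 20  true
#5 a5 = -9, but -9 is required to differ  false
#6 a6 = 7 lies in [6, 7]  true
#7 a6 + a1 = 7 + 1 = 8  true
#8 a8 − a1 = 14 − 1 = 13, not 16  false
#9 a1 = 1 is in {1, -1, 3}  true
#10 a6 × a8 = 7 × 14 = 98  true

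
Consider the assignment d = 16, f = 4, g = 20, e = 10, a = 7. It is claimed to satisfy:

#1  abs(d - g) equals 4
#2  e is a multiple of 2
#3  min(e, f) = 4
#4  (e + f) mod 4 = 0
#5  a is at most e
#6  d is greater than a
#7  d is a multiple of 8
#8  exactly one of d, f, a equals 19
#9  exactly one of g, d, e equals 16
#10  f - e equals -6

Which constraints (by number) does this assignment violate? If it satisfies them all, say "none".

No — constraints 4, 8 are not satisfied.

#1 abs(16 - 20) = 4  ✔
#2 10 / 2 = 5, so 2 divides 10  ✔
#3 min(10, 4) = 4  ✔
#4 e + f = 14; 14 mod 4 = 2, not 0  ✘
#5 a = 7, e = 10; 7 ≤ 10  ✔
#6 d = 16, a = 7; 16 > 7  ✔
#7 16 / 8 = 2, so 8 divides 16  ✔
#8 d=16, f=4, a=7; 0 of them equal 19, not exactly one  ✘
#9 g=20, d=16, e=10; 1 of them equals 16  ✔
#10 f - e = 4 - 10 = -6  ✔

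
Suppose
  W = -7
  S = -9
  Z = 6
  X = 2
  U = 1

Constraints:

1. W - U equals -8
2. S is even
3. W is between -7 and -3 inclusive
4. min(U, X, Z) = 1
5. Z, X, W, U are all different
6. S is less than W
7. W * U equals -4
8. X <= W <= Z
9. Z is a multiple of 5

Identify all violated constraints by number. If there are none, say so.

1. W - U = -7 - 1 = -8  OK
2. S = -9 is odd  FAIL
3. W = -7 lies in [-7, -3]  OK
4. min(1, 2, 6) = 1  OK
5. values 6, 2, -7, 1 are pairwise distinct  OK
6. S = -9, W = -7; -9 < -7  OK
7. W * U = -7 * 1 = -7, not -4  FAIL
8. values 2, -7, 6; X = 2 is not <= W = -7  FAIL
9. 6 = 5*1 + 1, so 5 does not divide 6  FAIL

No — constraints 2, 7, 8, and 9 are not satisfied.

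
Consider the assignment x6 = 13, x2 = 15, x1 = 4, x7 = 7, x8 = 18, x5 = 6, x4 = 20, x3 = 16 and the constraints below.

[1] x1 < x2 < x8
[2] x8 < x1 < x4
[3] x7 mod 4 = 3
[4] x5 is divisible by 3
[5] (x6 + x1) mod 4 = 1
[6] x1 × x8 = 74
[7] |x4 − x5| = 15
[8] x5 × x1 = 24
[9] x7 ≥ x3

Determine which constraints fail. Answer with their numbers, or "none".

Constraints 2, 6, 7, and 9 do not hold.

[1] values 4 < 15 < 18 — holds.
[2] values 18, 4, 20; x8 = 18 is not < x1 = 4 — fails.
[3] 7 mod 4 = 3 — holds.
[4] 6 / 3 = 2, so 3 divides 6 — holds.
[5] x6 + x1 = 17; 17 mod 4 = 1 — holds.
[6] x1 × x8 = 4 × 18 = 72, not 74 — fails.
[7] |20 − 6| = 14, not 15 — fails.
[8] x5 × x1 = 6 × 4 = 24 — holds.
[9] x7 = 7, x3 = 16; 7 < 16 (want ≥) — fails.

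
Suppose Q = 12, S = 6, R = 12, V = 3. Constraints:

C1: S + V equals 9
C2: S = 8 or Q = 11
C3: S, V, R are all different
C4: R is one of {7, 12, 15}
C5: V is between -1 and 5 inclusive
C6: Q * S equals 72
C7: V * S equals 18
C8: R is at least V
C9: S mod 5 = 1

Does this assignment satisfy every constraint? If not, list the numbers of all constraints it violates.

C1: S + V = 6 + 3 = 9  ✔
C2: S = 6 ≠ 8 and Q = 12 ≠ 11; both disjuncts false  ✘
C3: values 6, 3, 12 are pairwise distinct  ✔
C4: R = 12 is in {7, 12, 15}  ✔
C5: V = 3 lies in [-1, 5]  ✔
C6: Q * S = 12 * 6 = 72  ✔
C7: V * S = 3 * 6 = 18  ✔
C8: R = 12, V = 3; 12 ≥ 3  ✔
C9: 6 mod 5 = 1  ✔

Violated: 2.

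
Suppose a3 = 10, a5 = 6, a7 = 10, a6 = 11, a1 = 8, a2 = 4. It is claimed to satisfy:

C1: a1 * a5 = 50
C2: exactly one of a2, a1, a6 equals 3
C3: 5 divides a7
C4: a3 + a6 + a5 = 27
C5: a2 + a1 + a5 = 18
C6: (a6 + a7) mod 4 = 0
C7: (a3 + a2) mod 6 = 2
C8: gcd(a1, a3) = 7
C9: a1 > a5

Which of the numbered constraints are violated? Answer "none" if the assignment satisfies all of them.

C1: a1 * a5 = 8 * 6 = 48, not 50  FAIL
C2: a2=4, a1=8, a6=11; 0 of them equal 3, not exactly one  FAIL
C3: 10 / 5 = 2, so 5 divides 10  OK
C4: a3 + a6 + a5 = 10 + 11 + 6 = 27  OK
C5: a2 + a1 + a5 = 4 + 8 + 6 = 18  OK
C6: a6 + a7 = 21; 21 mod 4 = 1, not 0  FAIL
C7: a3 + a2 = 14; 14 mod 6 = 2  OK
C8: gcd(8, 10) = 2, not 7  FAIL
C9: a1 = 8, a5 = 6; 8 > 6  OK

The assignment fails constraints 1, 2, 6, and 8.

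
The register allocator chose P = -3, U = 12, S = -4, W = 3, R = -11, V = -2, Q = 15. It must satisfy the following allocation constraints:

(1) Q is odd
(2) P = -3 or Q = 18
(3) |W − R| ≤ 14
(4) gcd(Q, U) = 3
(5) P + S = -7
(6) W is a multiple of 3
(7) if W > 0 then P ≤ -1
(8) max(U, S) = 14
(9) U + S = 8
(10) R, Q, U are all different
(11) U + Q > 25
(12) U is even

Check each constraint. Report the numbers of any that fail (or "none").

Constraint 8 is violated.

(1) Q = 15 is odd — satisfied.
(2) P = -3 = -3 (first disjunct) — satisfied.
(3) |3 − (-11)| = 14; 14 ≤ 14 — satisfied.
(4) gcd(15, 12) = 3 — satisfied.
(5) P + S = -3 + (-4) = -7 — satisfied.
(6) 3 / 3 = 1, so 3 divides 3 — satisfied.
(7) W = 3 > 0, so we need P ≤ -1; P = -3 ≤ -1 — satisfied.
(8) max(12, -4) = 12, not 14 — violated.
(9) U + S = 12 + (-4) = 8 — satisfied.
(10) values -11, 15, 12 are pairwise distinct — satisfied.
(11) U + Q = 12 + 15 = 27; 27 > 25 — satisfied.
(12) U = 12 is even — satisfied.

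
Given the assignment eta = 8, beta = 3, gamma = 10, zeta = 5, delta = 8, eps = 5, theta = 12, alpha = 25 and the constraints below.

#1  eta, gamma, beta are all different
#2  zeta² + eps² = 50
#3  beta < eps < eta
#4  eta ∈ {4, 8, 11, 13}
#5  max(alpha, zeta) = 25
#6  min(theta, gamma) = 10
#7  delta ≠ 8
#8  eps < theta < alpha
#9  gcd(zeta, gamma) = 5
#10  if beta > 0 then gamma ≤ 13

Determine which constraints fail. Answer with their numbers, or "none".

No — constraint 7 is not satisfied.

#1 values 8, 10, 3 are pairwise distinct  ✔
#2 zeta² + eps² = 5² + 5² = 25 + 25 = 50  ✔
#3 values 3 < 5 < 8  ✔
#4 eta = 8 is in {4, 8, 11, 13}  ✔
#5 max(25, 5) = 25  ✔
#6 min(12, 10) = 10  ✔
#7 delta = 8, but 8 is required to differ  ✘
#8 values 5 < 12 < 25  ✔
#9 gcd(5, 10) = 5  ✔
#10 beta = 3 > 0, so we need gamma ≤ 13; gamma = 10 ≤ 13  ✔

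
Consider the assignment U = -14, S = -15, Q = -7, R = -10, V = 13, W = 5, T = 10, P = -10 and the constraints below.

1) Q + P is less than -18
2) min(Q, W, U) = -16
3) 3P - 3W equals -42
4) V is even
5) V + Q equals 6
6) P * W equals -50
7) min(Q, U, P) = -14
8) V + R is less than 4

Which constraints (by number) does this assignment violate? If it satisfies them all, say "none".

1) Q + P = -7 + (-10) = -17; -17 ≥ -18, bound -18 not met  fails
2) min(-7, 5, -14) = -14, not -16  fails
3) 3P - 3W = 3(-10) - 3(5) = -45, not -42  fails
4) V = 13 is odd  fails
5) V + Q = 13 + (-7) = 6  holds
6) P * W = -10 * 5 = -50  holds
7) min(-7, -14, -10) = -14  holds
8) V + R = 13 + (-10) = 3; 3 < 4  holds

No — constraints 1, 2, 3, and 4 are not satisfied.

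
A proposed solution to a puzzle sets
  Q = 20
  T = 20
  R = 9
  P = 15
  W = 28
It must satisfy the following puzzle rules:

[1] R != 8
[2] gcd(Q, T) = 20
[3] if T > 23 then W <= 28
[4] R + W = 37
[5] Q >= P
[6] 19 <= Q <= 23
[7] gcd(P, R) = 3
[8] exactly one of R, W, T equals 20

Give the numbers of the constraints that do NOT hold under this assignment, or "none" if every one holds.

[1] R = 9, and 9 ≠ 8  OK
[2] gcd(20, 20) = 20  OK
[3] T = 20, not > 23; antecedent false, conditional vacuously true  OK
[4] R + W = 9 + 28 = 37  OK
[5] Q = 20, P = 15; 20 ≥ 15  OK
[6] Q = 20 lies in [19, 23]  OK
[7] gcd(15, 9) = 3  OK
[8] R=9, W=28, T=20; 1 of them equals 20  OK

No violations.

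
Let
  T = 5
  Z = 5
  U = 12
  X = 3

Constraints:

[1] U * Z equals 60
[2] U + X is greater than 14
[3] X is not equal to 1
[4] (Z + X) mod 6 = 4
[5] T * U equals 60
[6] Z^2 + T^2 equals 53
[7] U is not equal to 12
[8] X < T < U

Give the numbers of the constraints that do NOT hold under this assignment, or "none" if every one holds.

[1] U * Z = 12 * 5 = 60  OK
[2] U + X = 12 + 3 = 15; 15 > 14  OK
[3] X = 3, and 3 ≠ 1  OK
[4] Z + X = 8; 8 mod 6 = 2, not 4  FAIL
[5] T * U = 5 * 12 = 60  OK
[6] Z^2 + T^2 = 5^2 + 5^2 = 25 + 25 = 50, not 53  FAIL
[7] U = 12, but 12 is required to differ  FAIL
[8] values 3 < 5 < 12  OK

Constraints 4, 6, 7 are violated.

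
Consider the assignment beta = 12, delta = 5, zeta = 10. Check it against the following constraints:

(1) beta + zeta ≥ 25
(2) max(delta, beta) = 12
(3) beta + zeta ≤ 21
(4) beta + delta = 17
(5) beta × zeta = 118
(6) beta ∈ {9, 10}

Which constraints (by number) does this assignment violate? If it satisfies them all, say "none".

(1) beta + zeta = 12 + 10 = 22; 22 < 25, bound 25 not met  false
(2) max(5, 12) = 12  true
(3) beta + zeta = 12 + 10 = 22; 22 > 21, bound 21 not met  false
(4) beta + delta = 12 + 5 = 17  true
(5) beta × zeta = 12 × 10 = 120, not 118  false
(6) beta = 12 is not in {9, 10}  false

Constraints 1, 3, 5, and 6 are violated.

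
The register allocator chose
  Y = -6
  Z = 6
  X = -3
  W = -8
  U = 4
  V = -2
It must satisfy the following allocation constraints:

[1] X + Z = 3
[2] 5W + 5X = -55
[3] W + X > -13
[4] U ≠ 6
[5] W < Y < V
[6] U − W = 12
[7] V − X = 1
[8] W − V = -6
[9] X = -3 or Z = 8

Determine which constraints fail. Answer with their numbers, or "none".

None — every constraint holds.

[1] X + Z = -3 + 6 = 3  holds
[2] 5W + 5X = 5(-8) + 5(-3) = -55  holds
[3] W + X = -8 + (-3) = -11; -11 > -13  holds
[4] U = 4, and 4 ≠ 6  holds
[5] values -8 < -6 < -2  holds
[6] U − W = 4 − (-8) = 12  holds
[7] V − X = -2 − (-3) = 1  holds
[8] W − V = -8 − (-2) = -6  holds
[9] X = -3 = -3 (first disjunct)  holds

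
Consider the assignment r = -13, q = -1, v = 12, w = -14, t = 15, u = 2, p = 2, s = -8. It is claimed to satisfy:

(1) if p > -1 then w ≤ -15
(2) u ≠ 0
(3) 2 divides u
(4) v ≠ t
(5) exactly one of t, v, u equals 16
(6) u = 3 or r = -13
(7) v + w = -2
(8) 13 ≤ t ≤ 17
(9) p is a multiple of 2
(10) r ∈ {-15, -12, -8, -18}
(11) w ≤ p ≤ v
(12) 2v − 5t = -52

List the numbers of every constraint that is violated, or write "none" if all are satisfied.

No — constraints 1, 5, 10, and 12 are not satisfied.

(1) p = 2 > -1, so we need w ≤ -15; but w = -14 > -15 — violated.
(2) u = 2, and 2 ≠ 0 — OK.
(3) 2 / 2 = 1, so 2 divides 2 — OK.
(4) v = 12, t = 15; distinct — OK.
(5) t=15, v=12, u=2; 0 of them equal 16, not exactly one — violated.
(6) u = 2 ≠ 3, but r = -13 = -13 (second disjunct) — OK.
(7) v + w = 12 + (-14) = -2 — OK.
(8) t = 15 lies in [13, 17] — OK.
(9) 2 / 2 = 1, so 2 divides 2 — OK.
(10) r = -13 is not in {-15, -12, -8, -18} — violated.
(11) values -14 ≤ 2 ≤ 12 — OK.
(12) 2v − 5t = 2(12) − 5(15) = -51, not -52 — violated.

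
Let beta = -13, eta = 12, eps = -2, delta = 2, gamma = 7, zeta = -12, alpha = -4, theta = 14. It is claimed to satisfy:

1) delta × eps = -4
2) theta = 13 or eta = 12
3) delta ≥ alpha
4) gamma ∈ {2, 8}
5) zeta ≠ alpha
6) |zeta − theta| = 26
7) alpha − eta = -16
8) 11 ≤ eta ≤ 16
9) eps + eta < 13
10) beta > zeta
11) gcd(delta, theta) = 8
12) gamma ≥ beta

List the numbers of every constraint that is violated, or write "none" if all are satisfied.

No — constraints 4, 10, 11 are not satisfied.

1) delta × eps = 2 × (-2) = -4  true
2) theta = 14 ≠ 13, but eta = 12 = 12 (second disjunct)  true
3) delta = 2, alpha = -4; 2 ≥ -4  true
4) gamma = 7 is not in {2, 8}  false
5) zeta = -12, alpha = -4; distinct  true
6) |-12 − 14| = 26  true
7) alpha − eta = -4 − 12 = -16  true
8) eta = 12 lies in [11, 16]  true
9) eps + eta = -2 + 12 = 10; 10 < 13  true
10) beta = -13, zeta = -12; -13 ≤ -12 (want >)  false
11) gcd(2, 14) = 2, not 8  false
12) gamma = 7, beta = -13; 7 ≥ -13  true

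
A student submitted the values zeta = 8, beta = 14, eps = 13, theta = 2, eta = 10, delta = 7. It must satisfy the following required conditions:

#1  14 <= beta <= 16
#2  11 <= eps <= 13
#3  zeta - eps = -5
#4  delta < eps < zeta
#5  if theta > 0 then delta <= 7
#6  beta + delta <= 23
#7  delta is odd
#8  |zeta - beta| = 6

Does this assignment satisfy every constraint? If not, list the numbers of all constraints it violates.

Violated: 4.

#1 beta = 14 lies in [14, 16] — holds.
#2 eps = 13 lies in [11, 13] — holds.
#3 zeta - eps = 8 - 13 = -5 — holds.
#4 values 7, 13, 8; eps = 13 is not < zeta = 8 — fails.
#5 theta = 2 > 0, so we need delta ≤ 7; delta = 7 ≤ 7 — holds.
#6 beta + delta = 14 + 7 = 21; 21 ≤ 23 — holds.
#7 delta = 7 is odd — holds.
#8 |8 - 14| = 6 — holds.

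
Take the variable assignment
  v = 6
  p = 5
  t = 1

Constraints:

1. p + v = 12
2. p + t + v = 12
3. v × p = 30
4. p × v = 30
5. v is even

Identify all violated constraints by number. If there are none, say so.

Violated: 1.

1. p + v = 5 + 6 = 11, not 12 — violated.
2. p + t + v = 5 + 1 + 6 = 12 — OK.
3. v × p = 6 × 5 = 30 — OK.
4. p × v = 5 × 6 = 30 — OK.
5. v = 6 is even — OK.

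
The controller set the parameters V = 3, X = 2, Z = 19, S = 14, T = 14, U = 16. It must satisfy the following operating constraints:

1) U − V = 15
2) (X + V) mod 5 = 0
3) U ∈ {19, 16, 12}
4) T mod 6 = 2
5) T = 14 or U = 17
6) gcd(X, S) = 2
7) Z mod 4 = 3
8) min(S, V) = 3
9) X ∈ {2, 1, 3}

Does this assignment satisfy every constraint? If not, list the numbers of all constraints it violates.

Constraint 1 does not hold.

1) U − V = 16 − 3 = 13, not 15  fails
2) X + V = 5; 5 mod 5 = 0  holds
3) U = 16 is in {19, 16, 12}  holds
4) 14 mod 6 = 2  holds
5) T = 14 = 14 (first disjunct)  holds
6) gcd(2, 14) = 2  holds
7) 19 mod 4 = 3  holds
8) min(14, 3) = 3  holds
9) X = 2 is in {2, 1, 3}  holds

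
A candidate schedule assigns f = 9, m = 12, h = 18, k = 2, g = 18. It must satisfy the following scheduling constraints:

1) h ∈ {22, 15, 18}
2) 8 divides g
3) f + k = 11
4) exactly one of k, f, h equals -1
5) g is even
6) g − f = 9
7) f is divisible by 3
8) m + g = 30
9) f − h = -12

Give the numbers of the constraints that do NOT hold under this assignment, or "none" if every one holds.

Constraints 2, 4, 9 are violated.

1) h = 18 is in {22, 15, 18} — satisfied.
2) 18 = 8×2 + 2, so 8 does not divide 18 — violated.
3) f + k = 9 + 2 = 11 — satisfied.
4) k=2, f=9, h=18; 0 of them equal -1, not exactly one — violated.
5) g = 18 is even — satisfied.
6) g − f = 18 − 9 = 9 — satisfied.
7) 9 / 3 = 3, so 3 divides 9 — satisfied.
8) m + g = 12 + 18 = 30 — satisfied.
9) f − h = 9 − 18 = -9, not -12 — violated.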